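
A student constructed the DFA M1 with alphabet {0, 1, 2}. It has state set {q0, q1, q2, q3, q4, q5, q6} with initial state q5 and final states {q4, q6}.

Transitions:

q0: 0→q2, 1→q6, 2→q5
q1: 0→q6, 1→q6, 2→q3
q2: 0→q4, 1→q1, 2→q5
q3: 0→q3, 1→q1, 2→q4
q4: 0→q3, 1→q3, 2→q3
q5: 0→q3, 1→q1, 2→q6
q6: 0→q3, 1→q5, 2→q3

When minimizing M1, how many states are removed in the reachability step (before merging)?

BFS from q5 reaches {q1, q3, q4, q5, q6}; the 2 state(s) q0, q2 are never visited.

2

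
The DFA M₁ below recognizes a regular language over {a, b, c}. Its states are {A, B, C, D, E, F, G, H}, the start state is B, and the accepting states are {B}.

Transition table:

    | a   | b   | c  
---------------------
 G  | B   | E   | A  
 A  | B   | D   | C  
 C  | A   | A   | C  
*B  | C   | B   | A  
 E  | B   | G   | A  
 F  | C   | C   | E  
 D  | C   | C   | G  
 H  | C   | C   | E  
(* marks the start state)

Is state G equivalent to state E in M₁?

Yes

States {F,H} cannot be reached from the start state, so discard them.
Start with accepting vs non-accepting: {B} | {A,C,D,E,G}.
Refine {A,C,D,E,G} on symbol a: members go to different blocks, giving {A,E,G} and {C,D}.
Split {A,E,G} by δ(·,b) → {E,G} and {A}.
On input a, block {C,D} splits into {C} and {D}.
Stable partition: {B} | {E,G} | {C} | {A} | {D} — 5 equivalence classes.
G and E lie in the same block of the stable partition, so they are equivalent — no string distinguishes them.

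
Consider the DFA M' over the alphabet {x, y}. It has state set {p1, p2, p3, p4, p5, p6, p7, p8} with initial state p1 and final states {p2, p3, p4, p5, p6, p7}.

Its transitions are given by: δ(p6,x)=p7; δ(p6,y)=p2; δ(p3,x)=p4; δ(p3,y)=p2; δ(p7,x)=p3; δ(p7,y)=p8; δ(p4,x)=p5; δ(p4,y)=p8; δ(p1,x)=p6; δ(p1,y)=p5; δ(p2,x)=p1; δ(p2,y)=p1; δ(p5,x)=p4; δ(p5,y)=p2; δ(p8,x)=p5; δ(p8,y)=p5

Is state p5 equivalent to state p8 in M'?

P0 = {p2,p3,p4,p5,p6,p7} | {p1,p8}.
Refine {p2,p3,p4,p5,p6,p7} on symbol x: members go to different blocks, giving {p3,p4,p5,p6,p7} and {p2}.
Refine {p3,p4,p5,p6,p7} on symbol y: members go to different blocks, giving {p3,p5,p6} and {p4,p7}.
Stable partition: {p3,p5,p6} | {p1,p8} | {p2} | {p4,p7} — 4 equivalence classes.
p5 and p8 end up in different blocks, so they are distinguishable. For instance, the string 'ε' is accepted from only p5.

No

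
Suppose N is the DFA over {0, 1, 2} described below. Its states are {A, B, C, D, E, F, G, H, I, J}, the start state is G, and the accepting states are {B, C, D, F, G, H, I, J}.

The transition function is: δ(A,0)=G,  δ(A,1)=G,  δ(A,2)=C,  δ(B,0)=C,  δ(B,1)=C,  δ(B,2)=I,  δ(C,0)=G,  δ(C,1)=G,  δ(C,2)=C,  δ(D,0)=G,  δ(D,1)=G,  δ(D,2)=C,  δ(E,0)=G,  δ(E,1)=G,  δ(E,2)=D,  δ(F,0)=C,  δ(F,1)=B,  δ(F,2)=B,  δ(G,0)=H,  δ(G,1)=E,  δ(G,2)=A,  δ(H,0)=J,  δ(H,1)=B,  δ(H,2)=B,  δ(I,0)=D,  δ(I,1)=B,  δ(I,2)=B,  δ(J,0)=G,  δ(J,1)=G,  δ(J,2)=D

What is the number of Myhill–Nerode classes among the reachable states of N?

5

States {F} cannot be reached from the start state, so discard them.
Start with accepting vs non-accepting: {B,C,D,G,H,I,J} | {A,E}.
On input 1, block {B,C,D,G,H,I,J} splits into {B,C,D,H,I,J} and {G}.
Split {B,C,D,H,I,J} by δ(·,0) → {B,H,I} and {C,D,J}.
Refine {B,H,I} on symbol 1: members go to different blocks, giving {H,I} and {B}.
Stable partition: {H,I} | {A,E} | {G} | {C,D,J} | {B} — 5 equivalence classes.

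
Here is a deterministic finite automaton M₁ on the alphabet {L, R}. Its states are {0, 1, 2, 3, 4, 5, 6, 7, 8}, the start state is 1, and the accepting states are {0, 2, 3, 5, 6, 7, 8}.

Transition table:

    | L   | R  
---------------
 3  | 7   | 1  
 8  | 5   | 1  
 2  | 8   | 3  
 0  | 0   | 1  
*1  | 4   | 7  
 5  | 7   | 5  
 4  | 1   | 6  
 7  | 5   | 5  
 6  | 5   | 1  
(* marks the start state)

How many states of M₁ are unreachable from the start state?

BFS from 1 reaches {1, 4, 5, 6, 7}; the 4 state(s) 0, 2, 3, 8 are never visited.

4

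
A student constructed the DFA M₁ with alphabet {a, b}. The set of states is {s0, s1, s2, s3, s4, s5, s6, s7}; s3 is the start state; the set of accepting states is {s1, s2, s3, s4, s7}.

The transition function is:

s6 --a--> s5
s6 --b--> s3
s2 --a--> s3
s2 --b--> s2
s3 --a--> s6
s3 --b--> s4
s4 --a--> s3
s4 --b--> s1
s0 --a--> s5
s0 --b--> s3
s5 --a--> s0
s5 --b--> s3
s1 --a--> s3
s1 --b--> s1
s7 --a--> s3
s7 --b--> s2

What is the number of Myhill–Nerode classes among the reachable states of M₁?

3

States {s2,s7} cannot be reached from the start state, so discard them.
Initial partition by acceptance: {s1,s3,s4} | {s0,s5,s6}.
On input a, block {s1,s3,s4} splits into {s1,s4} and {s3}.
No further refinement is possible. Final partition (3 blocks): {s1,s4} | {s0,s5,s6} | {s3}.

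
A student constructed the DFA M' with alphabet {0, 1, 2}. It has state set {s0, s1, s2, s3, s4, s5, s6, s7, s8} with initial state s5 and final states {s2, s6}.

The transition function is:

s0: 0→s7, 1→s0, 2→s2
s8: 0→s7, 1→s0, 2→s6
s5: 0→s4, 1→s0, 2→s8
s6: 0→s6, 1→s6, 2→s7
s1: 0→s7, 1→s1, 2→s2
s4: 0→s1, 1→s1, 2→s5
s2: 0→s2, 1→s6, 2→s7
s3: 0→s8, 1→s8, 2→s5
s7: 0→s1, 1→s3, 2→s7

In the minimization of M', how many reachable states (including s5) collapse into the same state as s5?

1

All states are reachable from the start state.
P0 = {s2,s6} | {s0,s1,s3,s4,s5,s7,s8}.
Refine {s0,s1,s3,s4,s5,s7,s8} on symbol 2: members go to different blocks, giving {s3,s4,s5,s7} and {s0,s1,s8}.
Split {s3,s4,s5,s7} by δ(·,0) → {s3,s4,s7} and {s5}.
Split {s3,s4,s7} by δ(·,1) → {s3,s4} and {s7}.
No further refinement is possible. Final partition (5 blocks): {s2,s6} | {s3,s4} | {s0,s1,s8} | {s5} | {s7}.
The equivalence class containing s5 is {s5}, of size 1.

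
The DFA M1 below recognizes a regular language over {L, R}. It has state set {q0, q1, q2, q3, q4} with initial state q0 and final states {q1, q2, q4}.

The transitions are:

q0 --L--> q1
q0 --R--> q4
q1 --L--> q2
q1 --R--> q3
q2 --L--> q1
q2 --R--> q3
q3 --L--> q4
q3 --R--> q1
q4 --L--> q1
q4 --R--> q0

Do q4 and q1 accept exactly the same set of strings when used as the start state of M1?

All states are reachable from the start state.
Start with accepting vs non-accepting: {q1,q2,q4} | {q0,q3}.
Stable partition: {q1,q2,q4} | {q0,q3} — 2 equivalence classes.
q4 and q1 lie in the same block of the stable partition, so they are equivalent — no string distinguishes them.

Yes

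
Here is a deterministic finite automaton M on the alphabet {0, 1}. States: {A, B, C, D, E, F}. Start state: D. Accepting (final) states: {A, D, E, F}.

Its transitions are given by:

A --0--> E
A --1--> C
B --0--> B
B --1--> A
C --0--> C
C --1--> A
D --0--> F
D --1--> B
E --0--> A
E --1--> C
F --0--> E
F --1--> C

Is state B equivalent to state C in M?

Every state is reachable, so we keep all 6.
Initial partition by acceptance: {A,D,E,F} | {B,C}.
Stable partition: {A,D,E,F} | {B,C} — 2 equivalence classes.
B and C lie in the same block of the stable partition, so they are equivalent — no string distinguishes them.

Yes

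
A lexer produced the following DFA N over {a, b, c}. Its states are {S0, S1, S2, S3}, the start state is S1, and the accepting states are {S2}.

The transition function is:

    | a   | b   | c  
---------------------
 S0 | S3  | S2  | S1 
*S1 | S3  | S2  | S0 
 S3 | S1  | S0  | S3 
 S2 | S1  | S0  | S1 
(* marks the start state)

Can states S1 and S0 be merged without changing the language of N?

Initial partition by acceptance: {S2} | {S0,S1,S3}.
On input b, block {S0,S1,S3} splits into {S0,S1} and {S3}.
The partition is now stable with 3 blocks: {S2} | {S0,S1} | {S3}.
S1 and S0 lie in the same block of the stable partition, so they are equivalent — no string distinguishes them.

Yes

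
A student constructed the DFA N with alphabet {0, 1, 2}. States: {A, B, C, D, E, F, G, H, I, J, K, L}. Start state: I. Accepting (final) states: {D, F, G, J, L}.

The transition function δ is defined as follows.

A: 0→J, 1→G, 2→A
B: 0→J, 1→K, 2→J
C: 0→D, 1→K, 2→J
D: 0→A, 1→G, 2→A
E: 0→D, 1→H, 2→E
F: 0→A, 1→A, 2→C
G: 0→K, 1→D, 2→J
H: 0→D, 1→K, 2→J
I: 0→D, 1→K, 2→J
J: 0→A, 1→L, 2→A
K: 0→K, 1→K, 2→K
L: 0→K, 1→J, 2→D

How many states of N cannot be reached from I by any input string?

5

BFS from I reaches {A, D, G, I, J, K, L}; the 5 state(s) B, C, E, F, H are never visited.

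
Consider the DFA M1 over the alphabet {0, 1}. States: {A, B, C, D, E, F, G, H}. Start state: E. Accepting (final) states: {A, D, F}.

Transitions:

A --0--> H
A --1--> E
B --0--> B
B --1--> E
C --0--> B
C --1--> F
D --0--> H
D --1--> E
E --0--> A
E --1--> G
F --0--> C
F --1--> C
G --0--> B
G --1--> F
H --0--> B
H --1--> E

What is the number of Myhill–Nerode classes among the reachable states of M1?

5

First remove the unreachable states {D}; 7 states remain.
Start with accepting vs non-accepting: {A,F} | {B,C,E,G,H}.
Split {B,C,E,G,H} by δ(·,0) → {B,C,G,H} and {E}.
Split {A,F} by δ(·,1) → {A} and {F}.
Split {B,C,G,H} by δ(·,1) → {B,H} and {C,G}.
No further refinement is possible. Final partition (5 blocks): {A} | {B,H} | {E} | {F} | {C,G}.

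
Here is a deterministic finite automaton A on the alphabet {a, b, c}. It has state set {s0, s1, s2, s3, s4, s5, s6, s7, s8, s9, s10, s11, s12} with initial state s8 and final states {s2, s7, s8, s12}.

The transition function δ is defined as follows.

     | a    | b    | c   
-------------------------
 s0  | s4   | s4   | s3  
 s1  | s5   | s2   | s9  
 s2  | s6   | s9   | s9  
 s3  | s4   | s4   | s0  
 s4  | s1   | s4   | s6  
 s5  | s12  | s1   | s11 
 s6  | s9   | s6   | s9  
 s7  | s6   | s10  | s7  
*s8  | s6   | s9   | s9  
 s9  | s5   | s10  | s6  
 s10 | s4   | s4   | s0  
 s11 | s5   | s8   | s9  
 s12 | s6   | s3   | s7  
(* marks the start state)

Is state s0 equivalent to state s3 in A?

Yes

Every state is reachable, so we keep all 13.
P0 = {s2,s7,s8,s12} | {s0,s1,s3,s4,s5,s6,s9,s10,s11}.
Refine {s2,s7,s8,s12} on symbol c: members go to different blocks, giving {s2,s8} and {s7,s12}.
Split {s0,s1,s3,s4,s5,s6,s9,s10,s11} by δ(·,a) → {s0,s1,s3,s4,s6,s9,s10,s11} and {s5}.
Refine {s0,s1,s3,s4,s6,s9,s10,s11} on symbol a: members go to different blocks, giving {s0,s3,s4,s6,s10} and {s1,s9,s11}.
Split {s0,s3,s4,s6,s10} by δ(·,a) → {s0,s3,s10} and {s4,s6}.
On input b, block {s1,s9,s11} splits into {s1,s11} and {s9}.
On input a, block {s4,s6} splits into {s4} and {s6}.
No further refinement is possible. Final partition (8 blocks): {s2,s8} | {s0,s3,s10} | {s7,s12} | {s5} | {s1,s11} | {s4} | {s9} | {s6}.
s0 and s3 lie in the same block of the stable partition, so they are equivalent — no string distinguishes them.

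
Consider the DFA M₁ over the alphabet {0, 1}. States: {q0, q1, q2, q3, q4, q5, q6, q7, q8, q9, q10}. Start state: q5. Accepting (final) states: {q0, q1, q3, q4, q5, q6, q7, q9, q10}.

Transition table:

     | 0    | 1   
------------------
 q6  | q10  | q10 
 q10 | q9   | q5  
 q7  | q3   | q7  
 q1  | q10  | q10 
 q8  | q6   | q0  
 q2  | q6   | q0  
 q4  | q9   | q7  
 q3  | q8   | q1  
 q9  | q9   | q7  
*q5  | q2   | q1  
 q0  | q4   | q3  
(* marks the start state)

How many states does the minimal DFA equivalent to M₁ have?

6

All states are reachable from the start state.
P0 = {q0,q1,q3,q4,q5,q6,q7,q9,q10} | {q2,q8}.
On input 0, block {q0,q1,q3,q4,q5,q6,q7,q9,q10} splits into {q0,q1,q4,q6,q7,q9,q10} and {q3,q5}.
On input 0, block {q0,q1,q4,q6,q7,q9,q10} splits into {q0,q1,q4,q6,q9,q10} and {q7}.
Refine {q0,q1,q4,q6,q9,q10} on symbol 1: members go to different blocks, giving {q0,q10} and {q1,q6} and {q4,q9}.
The partition is now stable with 6 blocks: {q0,q10} | {q2,q8} | {q3,q5} | {q7} | {q1,q6} | {q4,q9}.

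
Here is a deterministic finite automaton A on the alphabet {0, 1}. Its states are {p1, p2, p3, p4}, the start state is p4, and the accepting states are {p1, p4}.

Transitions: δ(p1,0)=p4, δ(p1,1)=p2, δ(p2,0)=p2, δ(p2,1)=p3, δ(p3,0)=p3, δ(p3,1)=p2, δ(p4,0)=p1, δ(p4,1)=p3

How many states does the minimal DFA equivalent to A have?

All states are reachable from the start state.
Initial partition by acceptance: {p1,p4} | {p2,p3}.
Stable partition: {p1,p4} | {p2,p3} — 2 equivalence classes.

2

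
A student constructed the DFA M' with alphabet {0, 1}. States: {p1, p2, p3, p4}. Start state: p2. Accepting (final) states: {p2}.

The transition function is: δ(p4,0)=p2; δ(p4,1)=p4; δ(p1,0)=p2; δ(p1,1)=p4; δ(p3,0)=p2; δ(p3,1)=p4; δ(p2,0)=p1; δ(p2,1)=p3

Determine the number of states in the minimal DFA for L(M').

2

P0 = {p2} | {p1,p3,p4}.
Stable partition: {p2} | {p1,p3,p4} — 2 equivalence classes.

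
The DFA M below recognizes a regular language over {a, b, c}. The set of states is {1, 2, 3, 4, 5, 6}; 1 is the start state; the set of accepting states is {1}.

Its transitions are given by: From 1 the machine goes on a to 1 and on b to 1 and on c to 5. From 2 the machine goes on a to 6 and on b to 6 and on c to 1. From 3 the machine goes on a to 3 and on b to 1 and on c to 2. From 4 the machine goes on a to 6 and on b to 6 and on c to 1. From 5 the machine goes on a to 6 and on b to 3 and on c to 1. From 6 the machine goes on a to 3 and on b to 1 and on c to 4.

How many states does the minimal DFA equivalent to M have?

Every state is reachable, so we keep all 6.
Start with accepting vs non-accepting: {1} | {2,3,4,5,6}.
On input b, block {2,3,4,5,6} splits into {2,4,5} and {3,6}.
Stable partition: {1} | {2,4,5} | {3,6} — 3 equivalence classes.

3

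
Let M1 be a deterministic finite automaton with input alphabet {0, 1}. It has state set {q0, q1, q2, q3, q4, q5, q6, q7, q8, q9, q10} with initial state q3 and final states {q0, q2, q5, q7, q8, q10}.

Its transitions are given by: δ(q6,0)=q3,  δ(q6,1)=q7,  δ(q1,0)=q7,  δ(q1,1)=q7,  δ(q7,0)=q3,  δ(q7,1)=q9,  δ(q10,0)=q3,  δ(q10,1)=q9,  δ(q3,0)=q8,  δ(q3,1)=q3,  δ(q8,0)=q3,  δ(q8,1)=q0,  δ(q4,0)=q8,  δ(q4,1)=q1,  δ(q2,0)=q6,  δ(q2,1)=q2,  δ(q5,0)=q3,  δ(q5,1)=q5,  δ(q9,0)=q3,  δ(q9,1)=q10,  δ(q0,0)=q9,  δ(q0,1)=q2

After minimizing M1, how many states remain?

5

Reachable states from the start: {q0,q2,q3,q6,q7,q8,q9,q10}. Unreachable: {q1,q4,q5} — drop them.
Start with accepting vs non-accepting: {q0,q2,q7,q8,q10} | {q3,q6,q9}.
Refine {q0,q2,q7,q8,q10} on symbol 1: members go to different blocks, giving {q0,q2,q8} and {q7,q10}.
Refine {q3,q6,q9} on symbol 0: members go to different blocks, giving {q6,q9} and {q3}.
Split {q0,q2,q8} by δ(·,0) → {q0,q2} and {q8}.
Stable partition: {q0,q2} | {q6,q9} | {q7,q10} | {q3} | {q8} — 5 equivalence classes.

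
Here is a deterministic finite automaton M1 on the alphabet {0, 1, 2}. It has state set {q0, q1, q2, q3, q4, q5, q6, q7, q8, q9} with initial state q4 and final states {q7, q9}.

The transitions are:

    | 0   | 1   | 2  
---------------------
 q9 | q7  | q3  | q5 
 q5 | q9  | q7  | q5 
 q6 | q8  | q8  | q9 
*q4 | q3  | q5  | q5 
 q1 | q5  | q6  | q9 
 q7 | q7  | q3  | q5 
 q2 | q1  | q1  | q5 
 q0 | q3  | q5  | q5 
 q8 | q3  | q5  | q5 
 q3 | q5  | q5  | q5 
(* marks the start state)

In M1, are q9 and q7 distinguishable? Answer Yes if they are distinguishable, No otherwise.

No

First remove the unreachable states {q0,q1,q2,q6,q8}; 5 states remain.
Initial partition by acceptance: {q7,q9} | {q3,q4,q5}.
Refine {q3,q4,q5} on symbol 0: members go to different blocks, giving {q3,q4} and {q5}.
On input 0, block {q3,q4} splits into {q3} and {q4}.
The partition is now stable with 4 blocks: {q7,q9} | {q3} | {q5} | {q4}.
q9 and q7 lie in the same block of the stable partition, so they are equivalent — no string distinguishes them.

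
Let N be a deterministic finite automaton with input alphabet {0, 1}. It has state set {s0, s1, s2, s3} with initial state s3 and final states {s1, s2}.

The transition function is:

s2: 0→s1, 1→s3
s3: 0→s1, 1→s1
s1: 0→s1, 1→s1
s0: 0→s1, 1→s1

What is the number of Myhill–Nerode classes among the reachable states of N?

2

States {s0,s2} cannot be reached from the start state, so discard them.
P0 = {s1} | {s3}.
The partition is now stable with 2 blocks: {s1} | {s3}.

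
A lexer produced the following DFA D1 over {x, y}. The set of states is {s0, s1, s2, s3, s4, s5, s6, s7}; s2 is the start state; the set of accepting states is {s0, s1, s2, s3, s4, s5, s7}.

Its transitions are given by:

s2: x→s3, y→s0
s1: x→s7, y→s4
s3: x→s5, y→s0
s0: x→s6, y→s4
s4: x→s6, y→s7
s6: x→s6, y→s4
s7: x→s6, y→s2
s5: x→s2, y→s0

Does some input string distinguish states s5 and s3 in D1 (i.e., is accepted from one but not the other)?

No

Reachable states from the start: {s0,s2,s3,s4,s5,s6,s7}. Unreachable: {s1} — drop them.
Initial partition by acceptance: {s0,s2,s3,s4,s5,s7} | {s6}.
Split {s0,s2,s3,s4,s5,s7} by δ(·,x) → {s0,s4,s7} and {s2,s3,s5}.
Split {s0,s4,s7} by δ(·,y) → {s0,s4} and {s7}.
Split {s0,s4} by δ(·,y) → {s0} and {s4}.
The partition is now stable with 5 blocks: {s0} | {s6} | {s2,s3,s5} | {s7} | {s4}.
s5 and s3 lie in the same block of the stable partition, so they are equivalent — no string distinguishes them.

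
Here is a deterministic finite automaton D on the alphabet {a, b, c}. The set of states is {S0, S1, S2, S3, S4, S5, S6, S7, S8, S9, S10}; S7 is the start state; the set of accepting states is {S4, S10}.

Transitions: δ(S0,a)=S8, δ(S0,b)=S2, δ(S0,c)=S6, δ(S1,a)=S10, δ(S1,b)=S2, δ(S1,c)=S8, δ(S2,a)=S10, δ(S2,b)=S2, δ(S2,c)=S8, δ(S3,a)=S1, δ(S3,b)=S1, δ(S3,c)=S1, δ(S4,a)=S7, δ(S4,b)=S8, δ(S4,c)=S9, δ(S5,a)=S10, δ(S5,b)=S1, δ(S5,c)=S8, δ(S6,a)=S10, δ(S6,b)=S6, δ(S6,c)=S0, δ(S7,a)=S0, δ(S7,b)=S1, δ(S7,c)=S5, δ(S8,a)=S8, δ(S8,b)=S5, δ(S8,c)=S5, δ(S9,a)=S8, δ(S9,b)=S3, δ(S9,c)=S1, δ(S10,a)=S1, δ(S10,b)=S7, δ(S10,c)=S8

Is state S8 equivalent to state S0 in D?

Yes

Reachable states from the start: {S0,S1,S2,S5,S6,S7,S8,S10}. Unreachable: {S3,S4,S9} — drop them.
Start with accepting vs non-accepting: {S10} | {S0,S1,S2,S5,S6,S7,S8}.
On input a, block {S0,S1,S2,S5,S6,S7,S8} splits into {S1,S2,S5,S6} and {S0,S7,S8}.
Stable partition: {S10} | {S1,S2,S5,S6} | {S0,S7,S8} — 3 equivalence classes.
S8 and S0 lie in the same block of the stable partition, so they are equivalent — no string distinguishes them.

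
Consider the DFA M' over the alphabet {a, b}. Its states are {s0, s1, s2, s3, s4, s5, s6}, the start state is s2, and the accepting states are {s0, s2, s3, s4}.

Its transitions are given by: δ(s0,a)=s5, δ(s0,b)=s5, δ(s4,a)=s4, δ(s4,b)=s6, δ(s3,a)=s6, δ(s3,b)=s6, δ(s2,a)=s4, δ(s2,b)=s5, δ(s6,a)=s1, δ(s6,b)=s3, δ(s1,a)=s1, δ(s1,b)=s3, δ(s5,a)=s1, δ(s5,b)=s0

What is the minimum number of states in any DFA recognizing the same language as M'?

Every state is reachable, so we keep all 7.
Start with accepting vs non-accepting: {s0,s2,s3,s4} | {s1,s5,s6}.
Split {s0,s2,s3,s4} by δ(·,a) → {s0,s3} and {s2,s4}.
The partition is now stable with 3 blocks: {s0,s3} | {s1,s5,s6} | {s2,s4}.

3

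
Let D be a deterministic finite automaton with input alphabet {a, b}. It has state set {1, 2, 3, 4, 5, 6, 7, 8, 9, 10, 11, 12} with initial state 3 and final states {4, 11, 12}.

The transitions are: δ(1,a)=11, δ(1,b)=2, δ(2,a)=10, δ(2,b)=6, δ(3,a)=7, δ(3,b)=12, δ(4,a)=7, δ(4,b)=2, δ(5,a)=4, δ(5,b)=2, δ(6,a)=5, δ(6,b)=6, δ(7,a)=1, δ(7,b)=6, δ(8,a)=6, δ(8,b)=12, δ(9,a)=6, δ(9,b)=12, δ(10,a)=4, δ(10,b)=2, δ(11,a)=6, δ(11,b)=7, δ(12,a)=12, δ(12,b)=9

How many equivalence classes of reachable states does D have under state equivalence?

5

Reachable states from the start: {1,2,3,4,5,6,7,9,10,11,12}. Unreachable: {8} — drop them.
Initial partition by acceptance: {4,11,12} | {1,2,3,5,6,7,9,10}.
Refine {4,11,12} on symbol a: members go to different blocks, giving {4,11} and {12}.
Split {1,2,3,5,6,7,9,10} by δ(·,a) → {2,3,6,7,9} and {1,5,10}.
On input a, block {2,3,6,7,9} splits into {2,6,7} and {3,9}.
The partition is now stable with 5 blocks: {4,11} | {2,6,7} | {12} | {1,5,10} | {3,9}.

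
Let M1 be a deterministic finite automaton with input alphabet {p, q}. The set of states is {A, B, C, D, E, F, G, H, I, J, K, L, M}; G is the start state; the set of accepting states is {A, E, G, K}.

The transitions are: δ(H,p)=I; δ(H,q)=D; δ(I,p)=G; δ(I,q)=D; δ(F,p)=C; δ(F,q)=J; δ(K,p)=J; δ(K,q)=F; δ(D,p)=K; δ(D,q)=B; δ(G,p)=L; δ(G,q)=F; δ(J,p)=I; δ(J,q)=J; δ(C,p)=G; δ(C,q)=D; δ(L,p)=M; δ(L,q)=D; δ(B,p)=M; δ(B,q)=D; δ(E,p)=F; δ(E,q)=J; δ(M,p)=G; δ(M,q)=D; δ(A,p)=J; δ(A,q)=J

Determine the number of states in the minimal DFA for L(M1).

Reachable states from the start: {B,C,D,F,G,I,J,K,L,M}. Unreachable: {A,E,H} — drop them.
Initial partition by acceptance: {G,K} | {B,C,D,F,I,J,L,M}.
On input p, block {B,C,D,F,I,J,L,M} splits into {B,F,J,L} and {C,D,I,M}.
Split {B,F,J,L} by δ(·,q) → {B,L} and {F,J}.
On input p, block {G,K} splits into {G} and {K}.
Refine {C,D,I,M} on symbol p: members go to different blocks, giving {C,I,M} and {D}.
Stable partition: {G} | {B,L} | {C,I,M} | {F,J} | {K} | {D} — 6 equivalence classes.

6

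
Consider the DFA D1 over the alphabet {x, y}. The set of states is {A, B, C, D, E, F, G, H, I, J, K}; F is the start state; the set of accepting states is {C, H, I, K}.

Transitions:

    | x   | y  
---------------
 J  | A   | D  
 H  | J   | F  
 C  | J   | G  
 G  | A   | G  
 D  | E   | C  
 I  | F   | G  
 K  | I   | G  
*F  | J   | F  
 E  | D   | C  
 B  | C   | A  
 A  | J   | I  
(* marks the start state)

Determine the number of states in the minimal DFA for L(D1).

States {B,H,K} cannot be reached from the start state, so discard them.
Start with accepting vs non-accepting: {C,I} | {A,D,E,F,G,J}.
Split {A,D,E,F,G,J} by δ(·,y) → {A,D,E} and {F,G,J}.
On input x, block {A,D,E} splits into {D,E} and {A}.
Split {F,G,J} by δ(·,x) → {G,J} and {F}.
On input x, block {C,I} splits into {C} and {I}.
Refine {G,J} on symbol y: members go to different blocks, giving {G} and {J}.
Stable partition: {C} | {D,E} | {G} | {A} | {F} | {I} | {J} — 7 equivalence classes.

7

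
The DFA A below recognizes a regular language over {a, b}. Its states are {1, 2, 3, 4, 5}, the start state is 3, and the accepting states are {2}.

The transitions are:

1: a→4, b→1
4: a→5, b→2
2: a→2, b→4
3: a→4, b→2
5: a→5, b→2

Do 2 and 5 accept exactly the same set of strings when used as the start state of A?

Reachable states from the start: {2,3,4,5}. Unreachable: {1} — drop them.
Initial partition by acceptance: {2} | {3,4,5}.
No further refinement is possible. Final partition (2 blocks): {2} | {3,4,5}.
2 and 5 end up in different blocks, so they are distinguishable. For instance, the string 'ε' is accepted from only 2.

No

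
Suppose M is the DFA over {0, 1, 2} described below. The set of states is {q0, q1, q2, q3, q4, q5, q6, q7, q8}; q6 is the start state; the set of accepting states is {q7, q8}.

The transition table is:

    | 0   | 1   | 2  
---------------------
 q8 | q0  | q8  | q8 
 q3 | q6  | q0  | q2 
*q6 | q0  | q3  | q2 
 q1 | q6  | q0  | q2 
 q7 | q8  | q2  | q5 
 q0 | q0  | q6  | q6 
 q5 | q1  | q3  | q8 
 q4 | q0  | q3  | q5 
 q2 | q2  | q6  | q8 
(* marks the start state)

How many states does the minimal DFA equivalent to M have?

First remove the unreachable states {q1,q4,q5,q7}; 5 states remain.
Start with accepting vs non-accepting: {q8} | {q0,q2,q3,q6}.
Refine {q0,q2,q3,q6} on symbol 2: members go to different blocks, giving {q0,q3,q6} and {q2}.
Refine {q0,q3,q6} on symbol 2: members go to different blocks, giving {q3,q6} and {q0}.
Split {q3,q6} by δ(·,0) → {q3} and {q6}.
Stable partition: {q8} | {q3} | {q2} | {q0} | {q6} — 5 equivalence classes.

5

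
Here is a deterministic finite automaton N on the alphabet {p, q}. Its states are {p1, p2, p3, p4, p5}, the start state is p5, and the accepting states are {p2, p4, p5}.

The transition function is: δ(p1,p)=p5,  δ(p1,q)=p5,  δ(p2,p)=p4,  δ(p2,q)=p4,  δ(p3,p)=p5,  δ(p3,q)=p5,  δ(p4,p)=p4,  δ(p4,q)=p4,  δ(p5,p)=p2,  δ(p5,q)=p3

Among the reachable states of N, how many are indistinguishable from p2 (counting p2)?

First remove the unreachable states {p1}; 4 states remain.
Initial partition by acceptance: {p2,p4,p5} | {p3}.
Refine {p2,p4,p5} on symbol q: members go to different blocks, giving {p2,p4} and {p5}.
The partition is now stable with 3 blocks: {p2,p4} | {p3} | {p5}.
State p2 belongs to the block {p2,p4}, which has 2 states.

2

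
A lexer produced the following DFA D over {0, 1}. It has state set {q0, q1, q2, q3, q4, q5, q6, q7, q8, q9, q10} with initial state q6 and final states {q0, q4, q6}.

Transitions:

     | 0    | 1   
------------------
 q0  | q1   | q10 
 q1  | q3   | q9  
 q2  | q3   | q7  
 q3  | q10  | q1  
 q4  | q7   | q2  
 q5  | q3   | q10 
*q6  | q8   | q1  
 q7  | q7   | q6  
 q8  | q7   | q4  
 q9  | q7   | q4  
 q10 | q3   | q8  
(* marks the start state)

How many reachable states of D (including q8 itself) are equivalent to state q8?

3

First remove the unreachable states {q0,q5}; 9 states remain.
Start with accepting vs non-accepting: {q4,q6} | {q1,q2,q3,q7,q8,q9,q10}.
Refine {q1,q2,q3,q7,q8,q9,q10} on symbol 1: members go to different blocks, giving {q1,q2,q3,q10} and {q7,q8,q9}.
Refine {q1,q2,q3,q10} on symbol 1: members go to different blocks, giving {q1,q2,q10} and {q3}.
The partition is now stable with 4 blocks: {q4,q6} | {q1,q2,q10} | {q7,q8,q9} | {q3}.
The equivalence class containing q8 is {q7,q8,q9}, of size 3.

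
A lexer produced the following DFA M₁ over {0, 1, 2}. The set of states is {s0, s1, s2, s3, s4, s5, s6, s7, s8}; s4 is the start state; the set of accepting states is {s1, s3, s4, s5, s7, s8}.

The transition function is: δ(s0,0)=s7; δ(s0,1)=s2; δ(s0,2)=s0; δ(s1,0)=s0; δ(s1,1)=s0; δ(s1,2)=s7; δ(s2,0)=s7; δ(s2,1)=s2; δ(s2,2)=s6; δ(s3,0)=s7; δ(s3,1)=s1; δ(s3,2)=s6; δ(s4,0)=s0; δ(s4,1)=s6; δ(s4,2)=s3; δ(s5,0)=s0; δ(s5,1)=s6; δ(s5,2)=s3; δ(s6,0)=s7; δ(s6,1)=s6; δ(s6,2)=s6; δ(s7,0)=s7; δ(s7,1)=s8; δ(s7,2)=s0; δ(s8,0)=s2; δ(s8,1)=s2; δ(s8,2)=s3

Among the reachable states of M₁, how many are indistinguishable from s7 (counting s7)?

2

First remove the unreachable states {s5}; 8 states remain.
Start with accepting vs non-accepting: {s1,s3,s4,s7,s8} | {s0,s2,s6}.
Split {s1,s3,s4,s7,s8} by δ(·,0) → {s1,s4,s8} and {s3,s7}.
The partition is now stable with 3 blocks: {s1,s4,s8} | {s0,s2,s6} | {s3,s7}.
The equivalence class containing s7 is {s3,s7}, of size 2.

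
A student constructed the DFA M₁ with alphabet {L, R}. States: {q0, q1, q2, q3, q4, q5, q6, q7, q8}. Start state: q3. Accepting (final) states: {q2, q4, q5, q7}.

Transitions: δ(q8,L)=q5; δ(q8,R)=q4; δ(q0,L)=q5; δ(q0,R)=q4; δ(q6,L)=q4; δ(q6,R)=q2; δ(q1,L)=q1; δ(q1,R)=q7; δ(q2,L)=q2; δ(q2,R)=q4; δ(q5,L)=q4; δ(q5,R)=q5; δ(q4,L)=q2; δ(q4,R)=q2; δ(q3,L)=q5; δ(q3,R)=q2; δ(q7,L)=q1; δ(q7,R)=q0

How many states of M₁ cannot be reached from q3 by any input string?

No path from q3 leads to q0, q1, q6, q7, q8; the other 4 states are all reachable.

5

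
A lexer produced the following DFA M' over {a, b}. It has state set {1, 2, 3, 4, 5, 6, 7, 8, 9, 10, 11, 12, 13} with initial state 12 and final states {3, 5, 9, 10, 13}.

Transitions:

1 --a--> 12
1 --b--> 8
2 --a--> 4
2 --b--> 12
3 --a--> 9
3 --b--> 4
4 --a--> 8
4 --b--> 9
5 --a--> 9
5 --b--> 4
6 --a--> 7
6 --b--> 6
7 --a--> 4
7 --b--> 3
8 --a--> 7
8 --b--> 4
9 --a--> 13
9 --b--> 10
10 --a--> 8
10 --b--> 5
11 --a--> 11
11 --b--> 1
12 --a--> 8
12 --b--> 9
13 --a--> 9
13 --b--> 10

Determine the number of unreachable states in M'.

BFS from 12 reaches {3, 4, 5, 7, 8, 9, 10, 12, 13}; the 4 state(s) 1, 2, 6, 11 are never visited.

4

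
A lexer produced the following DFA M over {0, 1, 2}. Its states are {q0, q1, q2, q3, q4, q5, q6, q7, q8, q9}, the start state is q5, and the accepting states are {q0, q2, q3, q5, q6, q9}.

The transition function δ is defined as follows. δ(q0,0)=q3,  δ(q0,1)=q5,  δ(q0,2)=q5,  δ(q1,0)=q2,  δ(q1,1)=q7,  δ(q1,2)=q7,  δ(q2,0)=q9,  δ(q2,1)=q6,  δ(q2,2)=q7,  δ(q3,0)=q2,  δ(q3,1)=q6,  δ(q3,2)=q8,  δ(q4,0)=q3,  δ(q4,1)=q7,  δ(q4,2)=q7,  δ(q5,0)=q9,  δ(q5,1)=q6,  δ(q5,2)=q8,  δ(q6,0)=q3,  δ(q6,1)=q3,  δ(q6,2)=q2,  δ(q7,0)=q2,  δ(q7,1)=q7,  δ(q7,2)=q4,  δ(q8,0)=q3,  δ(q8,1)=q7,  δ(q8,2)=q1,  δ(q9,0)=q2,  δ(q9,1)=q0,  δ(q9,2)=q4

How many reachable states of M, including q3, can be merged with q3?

4

Every state is reachable, so we keep all 10.
Start with accepting vs non-accepting: {q0,q2,q3,q5,q6,q9} | {q1,q4,q7,q8}.
On input 2, block {q0,q2,q3,q5,q6,q9} splits into {q2,q3,q5,q9} and {q0,q6}.
No further refinement is possible. Final partition (3 blocks): {q2,q3,q5,q9} | {q1,q4,q7,q8} | {q0,q6}.
The equivalence class containing q3 is {q2,q3,q5,q9}, of size 4.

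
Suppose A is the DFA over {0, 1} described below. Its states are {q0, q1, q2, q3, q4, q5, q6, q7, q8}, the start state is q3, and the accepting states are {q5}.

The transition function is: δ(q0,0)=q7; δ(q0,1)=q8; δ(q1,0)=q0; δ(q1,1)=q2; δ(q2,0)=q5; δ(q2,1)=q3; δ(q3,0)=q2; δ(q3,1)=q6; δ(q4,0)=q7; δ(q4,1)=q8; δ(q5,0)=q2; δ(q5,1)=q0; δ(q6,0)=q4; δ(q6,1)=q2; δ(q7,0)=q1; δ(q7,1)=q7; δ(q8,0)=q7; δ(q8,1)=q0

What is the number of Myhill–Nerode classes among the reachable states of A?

Every state is reachable, so we keep all 9.
Initial partition by acceptance: {q5} | {q0,q1,q2,q3,q4,q6,q7,q8}.
On input 0, block {q0,q1,q2,q3,q4,q6,q7,q8} splits into {q0,q1,q3,q4,q6,q7,q8} and {q2}.
Split {q0,q1,q3,q4,q6,q7,q8} by δ(·,0) → {q0,q1,q4,q6,q7,q8} and {q3}.
On input 1, block {q0,q1,q4,q6,q7,q8} splits into {q0,q4,q7,q8} and {q1,q6}.
Refine {q0,q4,q7,q8} on symbol 0: members go to different blocks, giving {q0,q4,q8} and {q7}.
The partition is now stable with 6 blocks: {q5} | {q0,q4,q8} | {q2} | {q3} | {q1,q6} | {q7}.

6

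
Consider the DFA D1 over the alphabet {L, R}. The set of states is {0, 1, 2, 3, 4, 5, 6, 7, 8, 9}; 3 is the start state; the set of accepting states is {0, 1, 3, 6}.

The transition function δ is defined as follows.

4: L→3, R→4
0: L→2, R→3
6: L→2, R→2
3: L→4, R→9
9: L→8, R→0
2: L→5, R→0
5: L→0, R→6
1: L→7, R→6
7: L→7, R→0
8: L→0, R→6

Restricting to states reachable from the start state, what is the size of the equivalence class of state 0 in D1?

1

States {1,7} cannot be reached from the start state, so discard them.
Initial partition by acceptance: {0,3,6} | {2,4,5,8,9}.
Refine {0,3,6} on symbol R: members go to different blocks, giving {3,6} and {0}.
Split {2,4,5,8,9} by δ(·,L) → {2,9} and {5,8} and {4}.
On input L, block {3,6} splits into {3} and {6}.
No further refinement is possible. Final partition (6 blocks): {3} | {2,9} | {0} | {5,8} | {4} | {6}.
The equivalence class containing 0 is {0}, of size 1.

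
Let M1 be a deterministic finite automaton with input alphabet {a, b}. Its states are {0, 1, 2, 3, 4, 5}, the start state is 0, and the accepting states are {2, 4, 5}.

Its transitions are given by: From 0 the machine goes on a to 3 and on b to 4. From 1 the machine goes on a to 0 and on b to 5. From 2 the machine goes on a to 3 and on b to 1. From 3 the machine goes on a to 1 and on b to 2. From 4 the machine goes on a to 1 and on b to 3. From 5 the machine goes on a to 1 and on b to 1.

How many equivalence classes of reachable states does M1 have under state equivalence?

Every state is reachable, so we keep all 6.
Initial partition by acceptance: {2,4,5} | {0,1,3}.
No further refinement is possible. Final partition (2 blocks): {2,4,5} | {0,1,3}.

2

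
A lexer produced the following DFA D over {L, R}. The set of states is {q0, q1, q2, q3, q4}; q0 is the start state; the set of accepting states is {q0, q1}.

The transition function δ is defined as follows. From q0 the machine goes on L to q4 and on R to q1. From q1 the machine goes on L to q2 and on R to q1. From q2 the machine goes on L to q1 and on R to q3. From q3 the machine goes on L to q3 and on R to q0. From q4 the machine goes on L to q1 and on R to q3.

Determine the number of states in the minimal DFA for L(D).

3

Every state is reachable, so we keep all 5.
Start with accepting vs non-accepting: {q0,q1} | {q2,q3,q4}.
Split {q2,q3,q4} by δ(·,L) → {q2,q4} and {q3}.
Stable partition: {q0,q1} | {q2,q4} | {q3} — 3 equivalence classes.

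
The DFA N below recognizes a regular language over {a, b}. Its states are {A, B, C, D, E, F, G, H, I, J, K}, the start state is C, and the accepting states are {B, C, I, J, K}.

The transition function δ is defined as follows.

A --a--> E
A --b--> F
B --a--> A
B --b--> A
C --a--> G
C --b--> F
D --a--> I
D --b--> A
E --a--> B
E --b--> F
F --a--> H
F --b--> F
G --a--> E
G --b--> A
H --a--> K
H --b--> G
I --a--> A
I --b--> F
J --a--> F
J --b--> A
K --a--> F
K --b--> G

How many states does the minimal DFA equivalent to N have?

3

Reachable states from the start: {A,B,C,E,F,G,H,K}. Unreachable: {D,I,J} — drop them.
Start with accepting vs non-accepting: {B,C,K} | {A,E,F,G,H}.
On input a, block {A,E,F,G,H} splits into {A,F,G} and {E,H}.
Stable partition: {B,C,K} | {A,F,G} | {E,H} — 3 equivalence classes.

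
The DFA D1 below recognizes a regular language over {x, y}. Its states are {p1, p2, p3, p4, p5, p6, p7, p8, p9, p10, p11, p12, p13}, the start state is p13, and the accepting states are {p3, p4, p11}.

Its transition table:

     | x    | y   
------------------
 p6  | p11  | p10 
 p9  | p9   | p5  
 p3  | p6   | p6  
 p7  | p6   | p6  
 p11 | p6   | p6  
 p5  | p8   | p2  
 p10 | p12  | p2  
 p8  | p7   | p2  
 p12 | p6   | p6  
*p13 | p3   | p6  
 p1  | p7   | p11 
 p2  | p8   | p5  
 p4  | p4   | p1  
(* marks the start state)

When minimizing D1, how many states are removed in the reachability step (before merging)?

No path from p13 leads to p1, p4, p9; the other 10 states are all reachable.

3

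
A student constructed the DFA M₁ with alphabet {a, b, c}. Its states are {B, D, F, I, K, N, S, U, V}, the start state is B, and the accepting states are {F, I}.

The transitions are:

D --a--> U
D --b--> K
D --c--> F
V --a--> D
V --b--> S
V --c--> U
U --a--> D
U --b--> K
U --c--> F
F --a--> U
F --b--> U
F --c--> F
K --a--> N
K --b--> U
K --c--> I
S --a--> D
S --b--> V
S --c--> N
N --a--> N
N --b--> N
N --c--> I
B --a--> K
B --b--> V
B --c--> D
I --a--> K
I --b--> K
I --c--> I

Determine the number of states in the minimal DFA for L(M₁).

3

All states are reachable from the start state.
Initial partition by acceptance: {F,I} | {B,D,K,N,S,U,V}.
Refine {B,D,K,N,S,U,V} on symbol c: members go to different blocks, giving {D,K,N,U} and {B,S,V}.
No further refinement is possible. Final partition (3 blocks): {F,I} | {D,K,N,U} | {B,S,V}.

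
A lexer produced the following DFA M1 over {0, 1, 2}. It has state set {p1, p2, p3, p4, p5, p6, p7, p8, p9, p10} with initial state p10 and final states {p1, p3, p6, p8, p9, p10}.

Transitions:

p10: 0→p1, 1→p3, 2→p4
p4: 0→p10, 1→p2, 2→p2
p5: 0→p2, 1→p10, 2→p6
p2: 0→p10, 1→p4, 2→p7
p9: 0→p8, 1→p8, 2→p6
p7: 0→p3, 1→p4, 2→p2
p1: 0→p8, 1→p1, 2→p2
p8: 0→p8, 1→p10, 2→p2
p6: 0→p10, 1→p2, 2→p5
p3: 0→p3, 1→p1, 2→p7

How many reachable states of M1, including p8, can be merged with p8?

4

States {p5,p6,p9} cannot be reached from the start state, so discard them.
Initial partition by acceptance: {p1,p3,p8,p10} | {p2,p4,p7}.
Stable partition: {p1,p3,p8,p10} | {p2,p4,p7} — 2 equivalence classes.
The equivalence class containing p8 is {p1,p3,p8,p10}, of size 4.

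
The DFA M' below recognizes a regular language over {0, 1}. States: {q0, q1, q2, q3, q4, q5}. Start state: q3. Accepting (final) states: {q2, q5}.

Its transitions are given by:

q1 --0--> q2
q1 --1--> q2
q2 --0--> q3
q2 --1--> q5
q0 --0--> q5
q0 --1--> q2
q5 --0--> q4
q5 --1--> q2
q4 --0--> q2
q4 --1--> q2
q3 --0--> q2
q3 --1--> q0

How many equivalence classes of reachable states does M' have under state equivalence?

5

States {q1} cannot be reached from the start state, so discard them.
Initial partition by acceptance: {q2,q5} | {q0,q3,q4}.
Refine {q0,q3,q4} on symbol 1: members go to different blocks, giving {q0,q4} and {q3}.
On input 0, block {q2,q5} splits into {q2} and {q5}.
Refine {q0,q4} on symbol 0: members go to different blocks, giving {q0} and {q4}.
No further refinement is possible. Final partition (5 blocks): {q2} | {q0} | {q3} | {q5} | {q4}.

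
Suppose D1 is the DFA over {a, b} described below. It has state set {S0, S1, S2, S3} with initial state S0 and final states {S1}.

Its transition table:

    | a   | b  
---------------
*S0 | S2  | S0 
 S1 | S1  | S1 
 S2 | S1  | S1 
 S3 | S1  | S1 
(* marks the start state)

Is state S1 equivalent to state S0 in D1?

No

States {S3} cannot be reached from the start state, so discard them.
P0 = {S1} | {S0,S2}.
Split {S0,S2} by δ(·,a) → {S0} and {S2}.
No further refinement is possible. Final partition (3 blocks): {S1} | {S0} | {S2}.
S1 and S0 end up in different blocks, so they are distinguishable. For instance, the string 'ε' is accepted from only S1.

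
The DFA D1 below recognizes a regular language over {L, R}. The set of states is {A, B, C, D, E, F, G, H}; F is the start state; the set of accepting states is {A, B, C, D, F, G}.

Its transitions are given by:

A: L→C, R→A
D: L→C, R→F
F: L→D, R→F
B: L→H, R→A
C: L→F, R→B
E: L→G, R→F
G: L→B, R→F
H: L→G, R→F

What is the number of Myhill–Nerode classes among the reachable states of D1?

States {E} cannot be reached from the start state, so discard them.
Initial partition by acceptance: {A,B,C,D,F,G} | {H}.
Refine {A,B,C,D,F,G} on symbol L: members go to different blocks, giving {A,C,D,F,G} and {B}.
Split {A,C,D,F,G} by δ(·,L) → {A,C,D,F} and {G}.
Split {A,C,D,F} by δ(·,R) → {A,D,F} and {C}.
Split {A,D,F} by δ(·,L) → {A,D} and {F}.
Split {A,D} by δ(·,R) → {A} and {D}.
Stable partition: {A} | {H} | {B} | {G} | {C} | {F} | {D} — 7 equivalence classes.

7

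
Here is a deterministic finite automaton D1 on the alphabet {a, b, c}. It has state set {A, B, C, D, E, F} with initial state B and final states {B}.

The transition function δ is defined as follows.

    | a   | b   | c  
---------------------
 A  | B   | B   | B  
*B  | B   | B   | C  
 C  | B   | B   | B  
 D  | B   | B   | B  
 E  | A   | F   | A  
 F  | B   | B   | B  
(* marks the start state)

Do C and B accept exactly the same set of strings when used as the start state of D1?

No

First remove the unreachable states {A,D,E,F}; 2 states remain.
Initial partition by acceptance: {B} | {C}.
Stable partition: {B} | {C} — 2 equivalence classes.
C and B end up in different blocks, so they are distinguishable. For instance, the string 'ε' is accepted from only B.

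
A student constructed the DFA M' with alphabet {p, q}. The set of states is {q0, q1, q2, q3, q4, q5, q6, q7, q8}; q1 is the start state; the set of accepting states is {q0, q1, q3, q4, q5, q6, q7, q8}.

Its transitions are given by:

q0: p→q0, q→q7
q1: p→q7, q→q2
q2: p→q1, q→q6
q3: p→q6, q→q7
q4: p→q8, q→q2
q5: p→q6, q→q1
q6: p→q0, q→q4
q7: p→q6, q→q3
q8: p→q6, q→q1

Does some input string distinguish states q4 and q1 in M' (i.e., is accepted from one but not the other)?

First remove the unreachable states {q5}; 8 states remain.
Initial partition by acceptance: {q0,q1,q3,q4,q6,q7,q8} | {q2}.
Refine {q0,q1,q3,q4,q6,q7,q8} on symbol q: members go to different blocks, giving {q0,q3,q6,q7,q8} and {q1,q4}.
Split {q0,q3,q6,q7,q8} by δ(·,q) → {q0,q3,q7} and {q6,q8}.
On input p, block {q0,q3,q7} splits into {q3,q7} and {q0}.
Split {q1,q4} by δ(·,p) → {q1} and {q4}.
On input p, block {q6,q8} splits into {q6} and {q8}.
Stable partition: {q3,q7} | {q2} | {q1} | {q6} | {q0} | {q4} | {q8} — 7 equivalence classes.
q4 and q1 end up in different blocks, so they are distinguishable. For instance, the string 'pqq' is accepted from only q1.

Yes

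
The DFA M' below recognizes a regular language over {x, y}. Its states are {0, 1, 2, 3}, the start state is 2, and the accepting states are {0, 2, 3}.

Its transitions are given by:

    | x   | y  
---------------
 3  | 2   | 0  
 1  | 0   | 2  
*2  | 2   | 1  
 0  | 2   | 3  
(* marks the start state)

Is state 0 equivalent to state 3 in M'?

Initial partition by acceptance: {0,2,3} | {1}.
Split {0,2,3} by δ(·,y) → {0,3} and {2}.
No further refinement is possible. Final partition (3 blocks): {0,3} | {1} | {2}.
0 and 3 lie in the same block of the stable partition, so they are equivalent — no string distinguishes them.

Yes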